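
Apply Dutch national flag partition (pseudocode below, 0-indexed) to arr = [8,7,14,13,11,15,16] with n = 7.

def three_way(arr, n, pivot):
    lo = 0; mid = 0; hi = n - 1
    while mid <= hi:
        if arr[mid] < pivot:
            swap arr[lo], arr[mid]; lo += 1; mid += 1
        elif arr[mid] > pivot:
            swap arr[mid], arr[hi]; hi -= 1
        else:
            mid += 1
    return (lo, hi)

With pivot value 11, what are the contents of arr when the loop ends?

[8,7,11,13,15,16,14]

pivot = 11; lo=0, mid=0, hi=6
arr[mid]=8<11: swap arr[0],arr[0]; lo=1,mid=1 → [8,7,14,13,11,15,16]
arr[mid]=7<11: swap arr[1],arr[1]; lo=2,mid=2 → [8,7,14,13,11,15,16]
arr[mid]=14>11: swap arr[2],arr[6]; hi=5 → [8,7,16,13,11,15,14]
arr[mid]=16>11: swap arr[2],arr[5]; hi=4 → [8,7,15,13,11,16,14]
arr[mid]=15>11: swap arr[2],arr[4]; hi=3 → [8,7,11,13,15,16,14]
arr[mid]=11=11: mid=3
arr[mid]=13>11: swap arr[3],arr[3]; hi=2 → [8,7,11,13,15,16,14]
end: lo=2, hi=2; arr = [8,7,11,13,15,16,14]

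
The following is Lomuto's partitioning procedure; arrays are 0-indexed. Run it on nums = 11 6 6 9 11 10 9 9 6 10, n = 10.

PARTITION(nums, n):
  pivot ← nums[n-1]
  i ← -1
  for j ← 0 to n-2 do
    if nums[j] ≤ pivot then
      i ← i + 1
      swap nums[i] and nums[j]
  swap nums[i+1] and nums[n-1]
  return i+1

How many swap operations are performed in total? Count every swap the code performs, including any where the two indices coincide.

pivot = nums[9] = 10; i = -1
j=0: nums[0]=11 > 10 → no swap
j=1: nums[1]=6 ≤ 10 → i=0, swap nums[0],nums[1] → 6 11 6 9 11 10 9 9 6 10
j=2: nums[2]=6 ≤ 10 → i=1, swap nums[1],nums[2] → 6 6 11 9 11 10 9 9 6 10
j=3: nums[3]=9 ≤ 10 → i=2, swap nums[2],nums[3] → 6 6 9 11 11 10 9 9 6 10
j=4: nums[4]=11 > 10 → no swap
j=5: nums[5]=10 ≤ 10 → i=3, swap nums[3],nums[5] → 6 6 9 10 11 11 9 9 6 10
j=6: nums[6]=9 ≤ 10 → i=4, swap nums[4],nums[6] → 6 6 9 10 9 11 11 9 6 10
j=7: nums[7]=9 ≤ 10 → i=5, swap nums[5],nums[7] → 6 6 9 10 9 9 11 11 6 10
j=8: nums[8]=6 ≤ 10 → i=6, swap nums[6],nums[8] → 6 6 9 10 9 9 6 11 11 10
final swap nums[7],nums[9] → 6 6 9 10 9 9 6 10 11 11; return 7

8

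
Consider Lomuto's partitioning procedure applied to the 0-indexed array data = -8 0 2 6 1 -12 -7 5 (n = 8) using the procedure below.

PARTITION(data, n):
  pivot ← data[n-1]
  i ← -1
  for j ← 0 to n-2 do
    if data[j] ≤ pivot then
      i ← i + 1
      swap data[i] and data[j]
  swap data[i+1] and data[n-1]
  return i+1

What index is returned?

pivot = data[7] = 5; i = -1
j=0: data[0]=-8 ≤ 5 → i=0, swap data[0],data[0] (no change) → -8 0 2 6 1 -12 -7 5
j=1: data[1]=0 ≤ 5 → i=1, swap data[1],data[1] (no change) → -8 0 2 6 1 -12 -7 5
j=2: data[2]=2 ≤ 5 → i=2, swap data[2],data[2] (no change) → -8 0 2 6 1 -12 -7 5
j=3: data[3]=6 > 5 → no swap
j=4: data[4]=1 ≤ 5 → i=3, swap data[3],data[4] → -8 0 2 1 6 -12 -7 5
j=5: data[5]=-12 ≤ 5 → i=4, swap data[4],data[5] → -8 0 2 1 -12 6 -7 5
j=6: data[6]=-7 ≤ 5 → i=5, swap data[5],data[6] → -8 0 2 1 -12 -7 6 5
final swap data[6],data[7] → -8 0 2 1 -12 -7 5 6; return 6

6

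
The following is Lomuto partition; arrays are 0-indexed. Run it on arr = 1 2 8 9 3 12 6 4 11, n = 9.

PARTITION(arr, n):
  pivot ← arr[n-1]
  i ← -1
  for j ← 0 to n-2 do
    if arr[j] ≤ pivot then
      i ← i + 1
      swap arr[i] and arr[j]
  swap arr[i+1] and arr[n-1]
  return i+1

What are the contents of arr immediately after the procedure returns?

pivot = arr[8] = 11; i = -1
j=0: arr[0]=1 ≤ 11 → i=0, swap arr[0],arr[0] (no change) → 1 2 8 9 3 12 6 4 11
j=1: arr[1]=2 ≤ 11 → i=1, swap arr[1],arr[1] (no change) → 1 2 8 9 3 12 6 4 11
j=2: arr[2]=8 ≤ 11 → i=2, swap arr[2],arr[2] (no change) → 1 2 8 9 3 12 6 4 11
j=3: arr[3]=9 ≤ 11 → i=3, swap arr[3],arr[3] (no change) → 1 2 8 9 3 12 6 4 11
j=4: arr[4]=3 ≤ 11 → i=4, swap arr[4],arr[4] (no change) → 1 2 8 9 3 12 6 4 11
j=5: arr[5]=12 > 11 → no swap
j=6: arr[6]=6 ≤ 11 → i=5, swap arr[5],arr[6] → 1 2 8 9 3 6 12 4 11
j=7: arr[7]=4 ≤ 11 → i=6, swap arr[6],arr[7] → 1 2 8 9 3 6 4 12 11
final swap arr[7],arr[8] → 1 2 8 9 3 6 4 11 12; return 7

1 2 8 9 3 6 4 11 12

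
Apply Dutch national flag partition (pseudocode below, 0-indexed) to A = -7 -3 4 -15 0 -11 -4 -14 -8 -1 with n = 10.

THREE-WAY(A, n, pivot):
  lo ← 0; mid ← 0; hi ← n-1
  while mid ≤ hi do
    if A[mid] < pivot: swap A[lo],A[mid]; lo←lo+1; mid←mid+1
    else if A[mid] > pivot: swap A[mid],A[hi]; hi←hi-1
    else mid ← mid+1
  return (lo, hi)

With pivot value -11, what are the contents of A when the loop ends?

-14 -15 -11 0 4 -4 -3 -8 -1 -7

lo=0 mid=0 hi=9
-7>-11: swap(0,9), hi=8 ⇒ -1 -3 4 -15 0 -11 -4 -14 -8 -7
-1>-11: swap(0,8), hi=7 ⇒ -8 -3 4 -15 0 -11 -4 -14 -1 -7
-8>-11: swap(0,7), hi=6 ⇒ -14 -3 4 -15 0 -11 -4 -8 -1 -7
-14<-11: swap(0,0), lo=1 mid=1 ⇒ -14 -3 4 -15 0 -11 -4 -8 -1 -7
-3>-11: swap(1,6), hi=5 ⇒ -14 -4 4 -15 0 -11 -3 -8 -1 -7
-4>-11: swap(1,5), hi=4 ⇒ -14 -11 4 -15 0 -4 -3 -8 -1 -7
-11=-11: mid=2
4>-11: swap(2,4), hi=3 ⇒ -14 -11 0 -15 4 -4 -3 -8 -1 -7
0>-11: swap(2,3), hi=2 ⇒ -14 -11 -15 0 4 -4 -3 -8 -1 -7
-15<-11: swap(1,2), lo=2 mid=3 ⇒ -14 -15 -11 0 4 -4 -3 -8 -1 -7
done. lo=2 hi=2; A=-14 -15 -11 0 4 -4 -3 -8 -1 -7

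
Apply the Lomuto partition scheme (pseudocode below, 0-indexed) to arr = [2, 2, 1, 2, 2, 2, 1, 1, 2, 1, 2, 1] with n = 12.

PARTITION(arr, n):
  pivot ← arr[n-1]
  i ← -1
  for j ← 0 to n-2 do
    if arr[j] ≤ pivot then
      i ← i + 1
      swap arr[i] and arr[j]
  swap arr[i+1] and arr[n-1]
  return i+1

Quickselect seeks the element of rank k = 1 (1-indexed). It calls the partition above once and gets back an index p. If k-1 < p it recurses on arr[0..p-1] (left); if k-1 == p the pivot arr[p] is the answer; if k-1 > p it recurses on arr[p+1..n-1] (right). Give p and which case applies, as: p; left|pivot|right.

4; left

pivot = arr[11] = 1; i = -1
j=0: arr[0]=2 > 1 → no swap
j=1: arr[1]=2 > 1 → no swap
j=2: arr[2]=1 ≤ 1 → i=0, swap arr[0],arr[2] → [1, 2, 2, 2, 2, 2, 1, 1, 2, 1, 2, 1]
j=3: arr[3]=2 > 1 → no swap
j=4: arr[4]=2 > 1 → no swap
j=5: arr[5]=2 > 1 → no swap
j=6: arr[6]=1 ≤ 1 → i=1, swap arr[1],arr[6] → [1, 1, 2, 2, 2, 2, 2, 1, 2, 1, 2, 1]
j=7: arr[7]=1 ≤ 1 → i=2, swap arr[2],arr[7] → [1, 1, 1, 2, 2, 2, 2, 2, 2, 1, 2, 1]
j=8: arr[8]=2 > 1 → no swap
j=9: arr[9]=1 ≤ 1 → i=3, swap arr[3],arr[9] → [1, 1, 1, 1, 2, 2, 2, 2, 2, 2, 2, 1]
j=10: arr[10]=2 > 1 → no swap
final swap arr[4],arr[11] → [1, 1, 1, 1, 1, 2, 2, 2, 2, 2, 2, 2]; return 4
p = 4; k-1 = 0 < 4 ⇒ left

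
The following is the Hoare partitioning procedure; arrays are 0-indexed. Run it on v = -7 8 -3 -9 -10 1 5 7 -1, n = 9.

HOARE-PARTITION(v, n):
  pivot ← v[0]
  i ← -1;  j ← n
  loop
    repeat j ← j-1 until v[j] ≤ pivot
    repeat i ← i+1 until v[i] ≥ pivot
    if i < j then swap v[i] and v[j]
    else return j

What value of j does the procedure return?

1

pivot=-7
j stops at 4 (-10), i stops at 0 (-7); swap ⇒ -10 8 -3 -9 -7 1 5 7 -1
j stops at 3 (-9), i stops at 1 (8); swap ⇒ -10 -9 -3 8 -7 1 5 7 -1
j stops at 1, i stops at 2; i≥j ⇒ return 1. v=-10 -9 -3 8 -7 1 5 7 -1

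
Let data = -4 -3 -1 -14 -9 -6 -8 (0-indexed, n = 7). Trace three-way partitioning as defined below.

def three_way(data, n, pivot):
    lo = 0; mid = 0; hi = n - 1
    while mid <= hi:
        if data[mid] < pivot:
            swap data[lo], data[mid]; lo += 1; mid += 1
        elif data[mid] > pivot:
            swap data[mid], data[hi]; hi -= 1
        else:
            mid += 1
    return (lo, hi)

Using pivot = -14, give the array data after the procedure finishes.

-14 -1 -3 -9 -6 -8 -4

lo=0 mid=0 hi=6
-4>-14: swap(0,6), hi=5 ⇒ -8 -3 -1 -14 -9 -6 -4
-8>-14: swap(0,5), hi=4 ⇒ -6 -3 -1 -14 -9 -8 -4
-6>-14: swap(0,4), hi=3 ⇒ -9 -3 -1 -14 -6 -8 -4
-9>-14: swap(0,3), hi=2 ⇒ -14 -3 -1 -9 -6 -8 -4
-14=-14: mid=1
-3>-14: swap(1,2), hi=1 ⇒ -14 -1 -3 -9 -6 -8 -4
-1>-14: swap(1,1), hi=0 ⇒ -14 -1 -3 -9 -6 -8 -4
done. lo=0 hi=0; data=-14 -1 -3 -9 -6 -8 -4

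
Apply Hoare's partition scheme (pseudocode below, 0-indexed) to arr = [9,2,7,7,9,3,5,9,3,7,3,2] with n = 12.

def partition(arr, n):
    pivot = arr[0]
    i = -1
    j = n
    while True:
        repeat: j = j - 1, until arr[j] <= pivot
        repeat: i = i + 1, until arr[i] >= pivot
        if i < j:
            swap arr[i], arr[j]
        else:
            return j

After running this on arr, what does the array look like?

pivot = arr[0] = 9; i = -1, j = 12
j→11 (arr[11]=2≤9), i→0 (arr[0]=9≥9); i<j, swap → [2,2,7,7,9,3,5,9,3,7,3,9]
j→10 (arr[10]=3≤9), i→4 (arr[4]=9≥9); i<j, swap → [2,2,7,7,3,3,5,9,3,7,9,9]
j→9 (arr[9]=7≤9), i→7 (arr[7]=9≥9); i<j, swap → [2,2,7,7,3,3,5,7,3,9,9,9]
j→8, i→9; i≥j, return j=8. arr = [2,2,7,7,3,3,5,7,3,9,9,9]

[2,2,7,7,3,3,5,7,3,9,9,9]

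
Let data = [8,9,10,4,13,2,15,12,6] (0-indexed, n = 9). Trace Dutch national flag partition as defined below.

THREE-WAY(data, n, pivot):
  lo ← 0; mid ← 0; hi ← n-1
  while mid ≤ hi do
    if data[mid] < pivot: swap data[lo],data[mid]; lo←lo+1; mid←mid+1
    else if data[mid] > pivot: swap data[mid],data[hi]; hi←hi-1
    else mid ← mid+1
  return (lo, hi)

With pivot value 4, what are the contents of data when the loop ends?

pivot = 4; lo=0, mid=0, hi=8
data[mid]=8>4: swap data[0],data[8]; hi=7 → [6,9,10,4,13,2,15,12,8]
data[mid]=6>4: swap data[0],data[7]; hi=6 → [12,9,10,4,13,2,15,6,8]
data[mid]=12>4: swap data[0],data[6]; hi=5 → [15,9,10,4,13,2,12,6,8]
data[mid]=15>4: swap data[0],data[5]; hi=4 → [2,9,10,4,13,15,12,6,8]
data[mid]=2<4: swap data[0],data[0]; lo=1,mid=1 → [2,9,10,4,13,15,12,6,8]
data[mid]=9>4: swap data[1],data[4]; hi=3 → [2,13,10,4,9,15,12,6,8]
data[mid]=13>4: swap data[1],data[3]; hi=2 → [2,4,10,13,9,15,12,6,8]
data[mid]=4=4: mid=2
data[mid]=10>4: swap data[2],data[2]; hi=1 → [2,4,10,13,9,15,12,6,8]
end: lo=1, hi=1; data = [2,4,10,13,9,15,12,6,8]

[2,4,10,13,9,15,12,6,8]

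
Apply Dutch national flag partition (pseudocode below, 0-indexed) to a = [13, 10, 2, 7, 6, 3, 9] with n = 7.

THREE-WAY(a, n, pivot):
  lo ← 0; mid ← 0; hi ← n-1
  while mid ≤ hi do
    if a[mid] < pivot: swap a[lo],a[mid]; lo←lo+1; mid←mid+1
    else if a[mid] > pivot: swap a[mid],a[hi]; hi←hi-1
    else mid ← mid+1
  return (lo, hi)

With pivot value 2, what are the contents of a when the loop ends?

[2, 10, 7, 6, 3, 9, 13]

lo=0 mid=0 hi=6
13>2: swap(0,6), hi=5 ⇒ [9, 10, 2, 7, 6, 3, 13]
9>2: swap(0,5), hi=4 ⇒ [3, 10, 2, 7, 6, 9, 13]
3>2: swap(0,4), hi=3 ⇒ [6, 10, 2, 7, 3, 9, 13]
6>2: swap(0,3), hi=2 ⇒ [7, 10, 2, 6, 3, 9, 13]
7>2: swap(0,2), hi=1 ⇒ [2, 10, 7, 6, 3, 9, 13]
2=2: mid=1
10>2: swap(1,1), hi=0 ⇒ [2, 10, 7, 6, 3, 9, 13]
done. lo=0 hi=0; a=[2, 10, 7, 6, 3, 9, 13]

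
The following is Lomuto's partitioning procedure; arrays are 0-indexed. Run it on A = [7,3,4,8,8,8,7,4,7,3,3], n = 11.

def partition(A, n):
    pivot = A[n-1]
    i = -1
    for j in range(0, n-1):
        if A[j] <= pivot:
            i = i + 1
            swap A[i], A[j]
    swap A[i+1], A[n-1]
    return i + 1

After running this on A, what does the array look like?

[3,3,3,8,8,8,7,4,7,7,4]

pivot = A[10] = 3; i = -1
j=0: A[0]=7 > 3 → no swap
j=1: A[1]=3 ≤ 3 → i=0, swap A[0],A[1] → [3,7,4,8,8,8,7,4,7,3,3]
j=2: A[2]=4 > 3 → no swap
j=3: A[3]=8 > 3 → no swap
j=4: A[4]=8 > 3 → no swap
j=5: A[5]=8 > 3 → no swap
j=6: A[6]=7 > 3 → no swap
j=7: A[7]=4 > 3 → no swap
j=8: A[8]=7 > 3 → no swap
j=9: A[9]=3 ≤ 3 → i=1, swap A[1],A[9] → [3,3,4,8,8,8,7,4,7,7,3]
final swap A[2],A[10] → [3,3,3,8,8,8,7,4,7,7,4]; return 2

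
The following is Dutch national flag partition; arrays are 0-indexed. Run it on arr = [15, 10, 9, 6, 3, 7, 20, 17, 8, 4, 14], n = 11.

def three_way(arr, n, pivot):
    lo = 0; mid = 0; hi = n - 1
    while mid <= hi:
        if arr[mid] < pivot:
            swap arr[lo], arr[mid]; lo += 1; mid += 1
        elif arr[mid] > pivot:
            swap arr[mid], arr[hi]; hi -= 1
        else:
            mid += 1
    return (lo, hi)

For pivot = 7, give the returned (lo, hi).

lo=0 mid=0 hi=10
15>7: swap(0,10), hi=9 ⇒ [14, 10, 9, 6, 3, 7, 20, 17, 8, 4, 15]
14>7: swap(0,9), hi=8 ⇒ [4, 10, 9, 6, 3, 7, 20, 17, 8, 14, 15]
4<7: swap(0,0), lo=1 mid=1 ⇒ [4, 10, 9, 6, 3, 7, 20, 17, 8, 14, 15]
10>7: swap(1,8), hi=7 ⇒ [4, 8, 9, 6, 3, 7, 20, 17, 10, 14, 15]
8>7: swap(1,7), hi=6 ⇒ [4, 17, 9, 6, 3, 7, 20, 8, 10, 14, 15]
17>7: swap(1,6), hi=5 ⇒ [4, 20, 9, 6, 3, 7, 17, 8, 10, 14, 15]
20>7: swap(1,5), hi=4 ⇒ [4, 7, 9, 6, 3, 20, 17, 8, 10, 14, 15]
7=7: mid=2
9>7: swap(2,4), hi=3 ⇒ [4, 7, 3, 6, 9, 20, 17, 8, 10, 14, 15]
3<7: swap(1,2), lo=2 mid=3 ⇒ [4, 3, 7, 6, 9, 20, 17, 8, 10, 14, 15]
6<7: swap(2,3), lo=3 mid=4 ⇒ [4, 3, 6, 7, 9, 20, 17, 8, 10, 14, 15]
done. lo=3 hi=3; arr=[4, 3, 6, 7, 9, 20, 17, 8, 10, 14, 15]

(3, 3)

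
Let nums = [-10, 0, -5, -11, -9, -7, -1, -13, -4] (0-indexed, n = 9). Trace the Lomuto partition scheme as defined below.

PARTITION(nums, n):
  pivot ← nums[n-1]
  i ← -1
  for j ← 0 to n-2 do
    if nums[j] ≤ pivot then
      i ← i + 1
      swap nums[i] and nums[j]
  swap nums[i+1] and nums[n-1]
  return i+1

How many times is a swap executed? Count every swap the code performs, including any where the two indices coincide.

7

pivot = nums[8] = -4; i = -1
j=0: nums[0]=-10 ≤ -4 → i=0, swap nums[0],nums[0] (no change) → [-10, 0, -5, -11, -9, -7, -1, -13, -4]
j=1: nums[1]=0 > -4 → no swap
j=2: nums[2]=-5 ≤ -4 → i=1, swap nums[1],nums[2] → [-10, -5, 0, -11, -9, -7, -1, -13, -4]
j=3: nums[3]=-11 ≤ -4 → i=2, swap nums[2],nums[3] → [-10, -5, -11, 0, -9, -7, -1, -13, -4]
j=4: nums[4]=-9 ≤ -4 → i=3, swap nums[3],nums[4] → [-10, -5, -11, -9, 0, -7, -1, -13, -4]
j=5: nums[5]=-7 ≤ -4 → i=4, swap nums[4],nums[5] → [-10, -5, -11, -9, -7, 0, -1, -13, -4]
j=6: nums[6]=-1 > -4 → no swap
j=7: nums[7]=-13 ≤ -4 → i=5, swap nums[5],nums[7] → [-10, -5, -11, -9, -7, -13, -1, 0, -4]
final swap nums[6],nums[8] → [-10, -5, -11, -9, -7, -13, -4, 0, -1]; return 6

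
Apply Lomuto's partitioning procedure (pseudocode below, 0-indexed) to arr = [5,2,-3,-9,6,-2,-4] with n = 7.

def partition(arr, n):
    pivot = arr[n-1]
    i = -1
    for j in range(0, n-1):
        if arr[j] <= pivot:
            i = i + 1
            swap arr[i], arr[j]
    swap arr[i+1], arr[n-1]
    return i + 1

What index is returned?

1

pivot = arr[6] = -4; i = -1
j=0: arr[0]=5 > -4 → no swap
j=1: arr[1]=2 > -4 → no swap
j=2: arr[2]=-3 > -4 → no swap
j=3: arr[3]=-9 ≤ -4 → i=0, swap arr[0],arr[3] → [-9,2,-3,5,6,-2,-4]
j=4: arr[4]=6 > -4 → no swap
j=5: arr[5]=-2 > -4 → no swap
final swap arr[1],arr[6] → [-9,-4,-3,5,6,-2,2]; return 1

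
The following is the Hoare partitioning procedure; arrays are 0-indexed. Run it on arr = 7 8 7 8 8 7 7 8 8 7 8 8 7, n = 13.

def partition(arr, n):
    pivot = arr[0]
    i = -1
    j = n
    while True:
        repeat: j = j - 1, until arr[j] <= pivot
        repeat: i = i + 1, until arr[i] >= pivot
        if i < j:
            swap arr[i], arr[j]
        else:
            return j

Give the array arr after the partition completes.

7 7 7 7 8 8 7 8 8 8 8 8 7

pivot = arr[0] = 7; i = -1, j = 13
j→12 (arr[12]=7≤7), i→0 (arr[0]=7≥7); i<j, swap → 7 8 7 8 8 7 7 8 8 7 8 8 7
j→9 (arr[9]=7≤7), i→1 (arr[1]=8≥7); i<j, swap → 7 7 7 8 8 7 7 8 8 8 8 8 7
j→6 (arr[6]=7≤7), i→2 (arr[2]=7≥7); i<j, swap → 7 7 7 8 8 7 7 8 8 8 8 8 7
j→5 (arr[5]=7≤7), i→3 (arr[3]=8≥7); i<j, swap → 7 7 7 7 8 8 7 8 8 8 8 8 7
j→3, i→4; i≥j, return j=3. arr = 7 7 7 7 8 8 7 8 8 8 8 8 7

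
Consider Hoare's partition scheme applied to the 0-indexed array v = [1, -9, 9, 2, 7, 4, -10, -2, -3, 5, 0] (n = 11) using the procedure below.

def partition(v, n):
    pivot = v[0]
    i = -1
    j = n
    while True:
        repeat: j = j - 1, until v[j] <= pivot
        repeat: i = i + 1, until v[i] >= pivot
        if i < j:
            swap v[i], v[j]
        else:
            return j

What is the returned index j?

4

pivot = v[0] = 1; i = -1, j = 11
j→10 (v[10]=0≤1), i→0 (v[0]=1≥1); i<j, swap → [0, -9, 9, 2, 7, 4, -10, -2, -3, 5, 1]
j→8 (v[8]=-3≤1), i→2 (v[2]=9≥1); i<j, swap → [0, -9, -3, 2, 7, 4, -10, -2, 9, 5, 1]
j→7 (v[7]=-2≤1), i→3 (v[3]=2≥1); i<j, swap → [0, -9, -3, -2, 7, 4, -10, 2, 9, 5, 1]
j→6 (v[6]=-10≤1), i→4 (v[4]=7≥1); i<j, swap → [0, -9, -3, -2, -10, 4, 7, 2, 9, 5, 1]
j→4, i→5; i≥j, return j=4. v = [0, -9, -3, -2, -10, 4, 7, 2, 9, 5, 1]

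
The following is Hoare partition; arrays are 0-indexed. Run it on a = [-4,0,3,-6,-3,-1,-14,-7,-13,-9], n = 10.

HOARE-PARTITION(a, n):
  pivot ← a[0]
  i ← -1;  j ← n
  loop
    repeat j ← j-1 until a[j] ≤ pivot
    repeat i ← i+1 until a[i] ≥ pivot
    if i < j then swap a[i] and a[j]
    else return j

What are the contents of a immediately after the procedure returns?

[-9,-13,-7,-6,-14,-1,-3,3,0,-4]

pivot = a[0] = -4; i = -1, j = 10
j→9 (a[9]=-9≤-4), i→0 (a[0]=-4≥-4); i<j, swap → [-9,0,3,-6,-3,-1,-14,-7,-13,-4]
j→8 (a[8]=-13≤-4), i→1 (a[1]=0≥-4); i<j, swap → [-9,-13,3,-6,-3,-1,-14,-7,0,-4]
j→7 (a[7]=-7≤-4), i→2 (a[2]=3≥-4); i<j, swap → [-9,-13,-7,-6,-3,-1,-14,3,0,-4]
j→6 (a[6]=-14≤-4), i→4 (a[4]=-3≥-4); i<j, swap → [-9,-13,-7,-6,-14,-1,-3,3,0,-4]
j→4, i→5; i≥j, return j=4. a = [-9,-13,-7,-6,-14,-1,-3,3,0,-4]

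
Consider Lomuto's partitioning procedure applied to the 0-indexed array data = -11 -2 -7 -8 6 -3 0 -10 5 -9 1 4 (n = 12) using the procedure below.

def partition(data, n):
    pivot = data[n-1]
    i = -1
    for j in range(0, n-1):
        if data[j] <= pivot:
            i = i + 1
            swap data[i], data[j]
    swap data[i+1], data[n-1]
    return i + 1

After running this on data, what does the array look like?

-11 -2 -7 -8 -3 0 -10 -9 1 4 5 6

pivot = data[11] = 4; i = -1
j=0: data[0]=-11 ≤ 4 → i=0, swap data[0],data[0] (no change) → -11 -2 -7 -8 6 -3 0 -10 5 -9 1 4
j=1: data[1]=-2 ≤ 4 → i=1, swap data[1],data[1] (no change) → -11 -2 -7 -8 6 -3 0 -10 5 -9 1 4
j=2: data[2]=-7 ≤ 4 → i=2, swap data[2],data[2] (no change) → -11 -2 -7 -8 6 -3 0 -10 5 -9 1 4
j=3: data[3]=-8 ≤ 4 → i=3, swap data[3],data[3] (no change) → -11 -2 -7 -8 6 -3 0 -10 5 -9 1 4
j=4: data[4]=6 > 4 → no swap
j=5: data[5]=-3 ≤ 4 → i=4, swap data[4],data[5] → -11 -2 -7 -8 -3 6 0 -10 5 -9 1 4
j=6: data[6]=0 ≤ 4 → i=5, swap data[5],data[6] → -11 -2 -7 -8 -3 0 6 -10 5 -9 1 4
j=7: data[7]=-10 ≤ 4 → i=6, swap data[6],data[7] → -11 -2 -7 -8 -3 0 -10 6 5 -9 1 4
j=8: data[8]=5 > 4 → no swap
j=9: data[9]=-9 ≤ 4 → i=7, swap data[7],data[9] → -11 -2 -7 -8 -3 0 -10 -9 5 6 1 4
j=10: data[10]=1 ≤ 4 → i=8, swap data[8],data[10] → -11 -2 -7 -8 -3 0 -10 -9 1 6 5 4
final swap data[9],data[11] → -11 -2 -7 -8 -3 0 -10 -9 1 4 5 6; return 9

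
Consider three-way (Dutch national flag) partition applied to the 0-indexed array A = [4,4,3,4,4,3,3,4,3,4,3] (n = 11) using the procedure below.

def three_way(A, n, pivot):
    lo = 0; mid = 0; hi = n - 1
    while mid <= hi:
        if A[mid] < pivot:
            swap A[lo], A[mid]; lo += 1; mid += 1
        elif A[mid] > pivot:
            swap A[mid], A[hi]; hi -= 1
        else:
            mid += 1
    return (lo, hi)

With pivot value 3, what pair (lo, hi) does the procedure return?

(0, 4)

pivot = 3; lo=0, mid=0, hi=10
A[mid]=4>3: swap A[0],A[10]; hi=9 → [3,4,3,4,4,3,3,4,3,4,4]
A[mid]=3=3: mid=1
A[mid]=4>3: swap A[1],A[9]; hi=8 → [3,4,3,4,4,3,3,4,3,4,4]
A[mid]=4>3: swap A[1],A[8]; hi=7 → [3,3,3,4,4,3,3,4,4,4,4]
A[mid]=3=3: mid=2
A[mid]=3=3: mid=3
A[mid]=4>3: swap A[3],A[7]; hi=6 → [3,3,3,4,4,3,3,4,4,4,4]
A[mid]=4>3: swap A[3],A[6]; hi=5 → [3,3,3,3,4,3,4,4,4,4,4]
A[mid]=3=3: mid=4
A[mid]=4>3: swap A[4],A[5]; hi=4 → [3,3,3,3,3,4,4,4,4,4,4]
A[mid]=3=3: mid=5
end: lo=0, hi=4; A = [3,3,3,3,3,4,4,4,4,4,4]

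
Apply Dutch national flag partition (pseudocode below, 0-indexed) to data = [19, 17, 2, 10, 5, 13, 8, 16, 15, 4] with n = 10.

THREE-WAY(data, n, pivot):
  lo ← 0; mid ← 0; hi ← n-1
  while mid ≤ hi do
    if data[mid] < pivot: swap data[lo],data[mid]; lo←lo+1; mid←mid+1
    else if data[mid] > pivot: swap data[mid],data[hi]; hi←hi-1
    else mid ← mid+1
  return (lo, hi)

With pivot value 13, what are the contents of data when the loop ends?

pivot = 13; lo=0, mid=0, hi=9
data[mid]=19>13: swap data[0],data[9]; hi=8 → [4, 17, 2, 10, 5, 13, 8, 16, 15, 19]
data[mid]=4<13: swap data[0],data[0]; lo=1,mid=1 → [4, 17, 2, 10, 5, 13, 8, 16, 15, 19]
data[mid]=17>13: swap data[1],data[8]; hi=7 → [4, 15, 2, 10, 5, 13, 8, 16, 17, 19]
data[mid]=15>13: swap data[1],data[7]; hi=6 → [4, 16, 2, 10, 5, 13, 8, 15, 17, 19]
data[mid]=16>13: swap data[1],data[6]; hi=5 → [4, 8, 2, 10, 5, 13, 16, 15, 17, 19]
data[mid]=8<13: swap data[1],data[1]; lo=2,mid=2 → [4, 8, 2, 10, 5, 13, 16, 15, 17, 19]
data[mid]=2<13: swap data[2],data[2]; lo=3,mid=3 → [4, 8, 2, 10, 5, 13, 16, 15, 17, 19]
data[mid]=10<13: swap data[3],data[3]; lo=4,mid=4 → [4, 8, 2, 10, 5, 13, 16, 15, 17, 19]
data[mid]=5<13: swap data[4],data[4]; lo=5,mid=5 → [4, 8, 2, 10, 5, 13, 16, 15, 17, 19]
data[mid]=13=13: mid=6
end: lo=5, hi=5; data = [4, 8, 2, 10, 5, 13, 16, 15, 17, 19]

[4, 8, 2, 10, 5, 13, 16, 15, 17, 19]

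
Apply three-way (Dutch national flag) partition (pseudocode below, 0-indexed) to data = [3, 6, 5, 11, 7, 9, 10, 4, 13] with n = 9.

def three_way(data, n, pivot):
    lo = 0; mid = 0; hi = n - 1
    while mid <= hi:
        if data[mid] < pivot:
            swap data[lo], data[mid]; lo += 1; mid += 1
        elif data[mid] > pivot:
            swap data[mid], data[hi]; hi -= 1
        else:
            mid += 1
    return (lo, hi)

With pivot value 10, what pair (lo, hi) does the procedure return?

(6, 6)

pivot = 10; lo=0, mid=0, hi=8
data[mid]=3<10: swap data[0],data[0]; lo=1,mid=1 → [3, 6, 5, 11, 7, 9, 10, 4, 13]
data[mid]=6<10: swap data[1],data[1]; lo=2,mid=2 → [3, 6, 5, 11, 7, 9, 10, 4, 13]
data[mid]=5<10: swap data[2],data[2]; lo=3,mid=3 → [3, 6, 5, 11, 7, 9, 10, 4, 13]
data[mid]=11>10: swap data[3],data[8]; hi=7 → [3, 6, 5, 13, 7, 9, 10, 4, 11]
data[mid]=13>10: swap data[3],data[7]; hi=6 → [3, 6, 5, 4, 7, 9, 10, 13, 11]
data[mid]=4<10: swap data[3],data[3]; lo=4,mid=4 → [3, 6, 5, 4, 7, 9, 10, 13, 11]
data[mid]=7<10: swap data[4],data[4]; lo=5,mid=5 → [3, 6, 5, 4, 7, 9, 10, 13, 11]
data[mid]=9<10: swap data[5],data[5]; lo=6,mid=6 → [3, 6, 5, 4, 7, 9, 10, 13, 11]
data[mid]=10=10: mid=7
end: lo=6, hi=6; data = [3, 6, 5, 4, 7, 9, 10, 13, 11]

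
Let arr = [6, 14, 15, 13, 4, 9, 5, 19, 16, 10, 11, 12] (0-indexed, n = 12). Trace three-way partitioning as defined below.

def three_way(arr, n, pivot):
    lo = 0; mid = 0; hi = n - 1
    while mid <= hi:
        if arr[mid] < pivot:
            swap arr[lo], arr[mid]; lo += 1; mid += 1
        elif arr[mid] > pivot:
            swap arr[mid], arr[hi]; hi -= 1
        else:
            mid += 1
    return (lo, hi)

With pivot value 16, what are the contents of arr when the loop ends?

lo=0 mid=0 hi=11
6<16: swap(0,0), lo=1 mid=1 ⇒ [6, 14, 15, 13, 4, 9, 5, 19, 16, 10, 11, 12]
14<16: swap(1,1), lo=2 mid=2 ⇒ [6, 14, 15, 13, 4, 9, 5, 19, 16, 10, 11, 12]
15<16: swap(2,2), lo=3 mid=3 ⇒ [6, 14, 15, 13, 4, 9, 5, 19, 16, 10, 11, 12]
13<16: swap(3,3), lo=4 mid=4 ⇒ [6, 14, 15, 13, 4, 9, 5, 19, 16, 10, 11, 12]
4<16: swap(4,4), lo=5 mid=5 ⇒ [6, 14, 15, 13, 4, 9, 5, 19, 16, 10, 11, 12]
9<16: swap(5,5), lo=6 mid=6 ⇒ [6, 14, 15, 13, 4, 9, 5, 19, 16, 10, 11, 12]
5<16: swap(6,6), lo=7 mid=7 ⇒ [6, 14, 15, 13, 4, 9, 5, 19, 16, 10, 11, 12]
19>16: swap(7,11), hi=10 ⇒ [6, 14, 15, 13, 4, 9, 5, 12, 16, 10, 11, 19]
12<16: swap(7,7), lo=8 mid=8 ⇒ [6, 14, 15, 13, 4, 9, 5, 12, 16, 10, 11, 19]
16=16: mid=9
10<16: swap(8,9), lo=9 mid=10 ⇒ [6, 14, 15, 13, 4, 9, 5, 12, 10, 16, 11, 19]
11<16: swap(9,10), lo=10 mid=11 ⇒ [6, 14, 15, 13, 4, 9, 5, 12, 10, 11, 16, 19]
done. lo=10 hi=10; arr=[6, 14, 15, 13, 4, 9, 5, 12, 10, 11, 16, 19]

[6, 14, 15, 13, 4, 9, 5, 12, 10, 11, 16, 19]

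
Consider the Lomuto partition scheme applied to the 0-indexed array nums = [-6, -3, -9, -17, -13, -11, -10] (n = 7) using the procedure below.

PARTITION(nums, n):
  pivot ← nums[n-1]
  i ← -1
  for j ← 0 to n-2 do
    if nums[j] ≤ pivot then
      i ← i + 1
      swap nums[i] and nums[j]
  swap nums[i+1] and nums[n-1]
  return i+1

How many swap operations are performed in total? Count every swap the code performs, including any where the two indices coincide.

pivot = nums[6] = -10; i = -1
j=0: nums[0]=-6 > -10 → no swap
j=1: nums[1]=-3 > -10 → no swap
j=2: nums[2]=-9 > -10 → no swap
j=3: nums[3]=-17 ≤ -10 → i=0, swap nums[0],nums[3] → [-17, -3, -9, -6, -13, -11, -10]
j=4: nums[4]=-13 ≤ -10 → i=1, swap nums[1],nums[4] → [-17, -13, -9, -6, -3, -11, -10]
j=5: nums[5]=-11 ≤ -10 → i=2, swap nums[2],nums[5] → [-17, -13, -11, -6, -3, -9, -10]
final swap nums[3],nums[6] → [-17, -13, -11, -10, -3, -9, -6]; return 3

4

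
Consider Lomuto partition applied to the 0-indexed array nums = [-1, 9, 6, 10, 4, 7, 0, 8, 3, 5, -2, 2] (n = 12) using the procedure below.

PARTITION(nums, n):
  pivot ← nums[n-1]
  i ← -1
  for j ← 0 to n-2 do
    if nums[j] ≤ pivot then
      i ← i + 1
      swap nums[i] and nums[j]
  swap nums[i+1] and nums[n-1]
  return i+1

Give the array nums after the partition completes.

[-1, 0, -2, 2, 4, 7, 9, 8, 3, 5, 6, 10]

pivot=2, i=-1
j=0: -1≤2, i=0, swap(0,0) ⇒ [-1, 9, 6, 10, 4, 7, 0, 8, 3, 5, -2, 2]
j=1: 9>2, skip
j=2: 6>2, skip
j=3: 10>2, skip
j=4: 4>2, skip
j=5: 7>2, skip
j=6: 0≤2, i=1, swap(1,6) ⇒ [-1, 0, 6, 10, 4, 7, 9, 8, 3, 5, -2, 2]
j=7: 8>2, skip
j=8: 3>2, skip
j=9: 5>2, skip
j=10: -2≤2, i=2, swap(2,10) ⇒ [-1, 0, -2, 10, 4, 7, 9, 8, 3, 5, 6, 2]
swap(3,11) ⇒ [-1, 0, -2, 2, 4, 7, 9, 8, 3, 5, 6, 10]; return 3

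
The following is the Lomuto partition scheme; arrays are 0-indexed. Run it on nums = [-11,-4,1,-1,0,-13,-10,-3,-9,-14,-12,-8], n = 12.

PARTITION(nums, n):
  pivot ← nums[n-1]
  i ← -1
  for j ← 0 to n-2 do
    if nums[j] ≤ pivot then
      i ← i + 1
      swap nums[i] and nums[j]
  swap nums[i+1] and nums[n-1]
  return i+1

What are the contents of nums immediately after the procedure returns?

[-11,-13,-10,-9,-14,-12,-8,-3,-1,0,-4,1]

pivot = nums[11] = -8; i = -1
j=0: nums[0]=-11 ≤ -8 → i=0, swap nums[0],nums[0] (no change) → [-11,-4,1,-1,0,-13,-10,-3,-9,-14,-12,-8]
j=1: nums[1]=-4 > -8 → no swap
j=2: nums[2]=1 > -8 → no swap
j=3: nums[3]=-1 > -8 → no swap
j=4: nums[4]=0 > -8 → no swap
j=5: nums[5]=-13 ≤ -8 → i=1, swap nums[1],nums[5] → [-11,-13,1,-1,0,-4,-10,-3,-9,-14,-12,-8]
j=6: nums[6]=-10 ≤ -8 → i=2, swap nums[2],nums[6] → [-11,-13,-10,-1,0,-4,1,-3,-9,-14,-12,-8]
j=7: nums[7]=-3 > -8 → no swap
j=8: nums[8]=-9 ≤ -8 → i=3, swap nums[3],nums[8] → [-11,-13,-10,-9,0,-4,1,-3,-1,-14,-12,-8]
j=9: nums[9]=-14 ≤ -8 → i=4, swap nums[4],nums[9] → [-11,-13,-10,-9,-14,-4,1,-3,-1,0,-12,-8]
j=10: nums[10]=-12 ≤ -8 → i=5, swap nums[5],nums[10] → [-11,-13,-10,-9,-14,-12,1,-3,-1,0,-4,-8]
final swap nums[6],nums[11] → [-11,-13,-10,-9,-14,-12,-8,-3,-1,0,-4,1]; return 6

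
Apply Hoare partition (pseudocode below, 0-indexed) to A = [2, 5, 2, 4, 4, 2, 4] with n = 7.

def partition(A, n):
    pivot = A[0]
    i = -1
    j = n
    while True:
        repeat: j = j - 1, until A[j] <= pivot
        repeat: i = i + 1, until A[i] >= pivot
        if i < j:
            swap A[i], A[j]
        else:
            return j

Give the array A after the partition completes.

[2, 2, 5, 4, 4, 2, 4]

pivot=2
j stops at 5 (2), i stops at 0 (2); swap ⇒ [2, 5, 2, 4, 4, 2, 4]
j stops at 2 (2), i stops at 1 (5); swap ⇒ [2, 2, 5, 4, 4, 2, 4]
j stops at 1, i stops at 2; i≥j ⇒ return 1. A=[2, 2, 5, 4, 4, 2, 4]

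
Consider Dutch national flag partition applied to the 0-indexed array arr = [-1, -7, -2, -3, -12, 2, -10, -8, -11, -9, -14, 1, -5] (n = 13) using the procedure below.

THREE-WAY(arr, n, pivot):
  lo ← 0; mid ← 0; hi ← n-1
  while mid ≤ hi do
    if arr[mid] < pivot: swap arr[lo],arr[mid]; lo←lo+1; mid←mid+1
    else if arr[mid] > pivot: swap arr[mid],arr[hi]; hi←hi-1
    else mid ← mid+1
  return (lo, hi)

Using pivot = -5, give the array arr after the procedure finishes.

lo=0 mid=0 hi=12
-1>-5: swap(0,12), hi=11 ⇒ [-5, -7, -2, -3, -12, 2, -10, -8, -11, -9, -14, 1, -1]
-5=-5: mid=1
-7<-5: swap(0,1), lo=1 mid=2 ⇒ [-7, -5, -2, -3, -12, 2, -10, -8, -11, -9, -14, 1, -1]
-2>-5: swap(2,11), hi=10 ⇒ [-7, -5, 1, -3, -12, 2, -10, -8, -11, -9, -14, -2, -1]
1>-5: swap(2,10), hi=9 ⇒ [-7, -5, -14, -3, -12, 2, -10, -8, -11, -9, 1, -2, -1]
-14<-5: swap(1,2), lo=2 mid=3 ⇒ [-7, -14, -5, -3, -12, 2, -10, -8, -11, -9, 1, -2, -1]
-3>-5: swap(3,9), hi=8 ⇒ [-7, -14, -5, -9, -12, 2, -10, -8, -11, -3, 1, -2, -1]
-9<-5: swap(2,3), lo=3 mid=4 ⇒ [-7, -14, -9, -5, -12, 2, -10, -8, -11, -3, 1, -2, -1]
-12<-5: swap(3,4), lo=4 mid=5 ⇒ [-7, -14, -9, -12, -5, 2, -10, -8, -11, -3, 1, -2, -1]
2>-5: swap(5,8), hi=7 ⇒ [-7, -14, -9, -12, -5, -11, -10, -8, 2, -3, 1, -2, -1]
-11<-5: swap(4,5), lo=5 mid=6 ⇒ [-7, -14, -9, -12, -11, -5, -10, -8, 2, -3, 1, -2, -1]
-10<-5: swap(5,6), lo=6 mid=7 ⇒ [-7, -14, -9, -12, -11, -10, -5, -8, 2, -3, 1, -2, -1]
-8<-5: swap(6,7), lo=7 mid=8 ⇒ [-7, -14, -9, -12, -11, -10, -8, -5, 2, -3, 1, -2, -1]
done. lo=7 hi=7; arr=[-7, -14, -9, -12, -11, -10, -8, -5, 2, -3, 1, -2, -1]

[-7, -14, -9, -12, -11, -10, -8, -5, 2, -3, 1, -2, -1]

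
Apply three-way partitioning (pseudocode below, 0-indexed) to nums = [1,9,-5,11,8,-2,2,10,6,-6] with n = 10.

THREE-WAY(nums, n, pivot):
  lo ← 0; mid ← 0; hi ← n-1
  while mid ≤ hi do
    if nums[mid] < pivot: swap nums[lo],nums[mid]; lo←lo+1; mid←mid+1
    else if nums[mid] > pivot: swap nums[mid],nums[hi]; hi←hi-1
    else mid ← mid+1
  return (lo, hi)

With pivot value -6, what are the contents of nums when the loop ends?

pivot = -6; lo=0, mid=0, hi=9
nums[mid]=1>-6: swap nums[0],nums[9]; hi=8 → [-6,9,-5,11,8,-2,2,10,6,1]
nums[mid]=-6=-6: mid=1
nums[mid]=9>-6: swap nums[1],nums[8]; hi=7 → [-6,6,-5,11,8,-2,2,10,9,1]
nums[mid]=6>-6: swap nums[1],nums[7]; hi=6 → [-6,10,-5,11,8,-2,2,6,9,1]
nums[mid]=10>-6: swap nums[1],nums[6]; hi=5 → [-6,2,-5,11,8,-2,10,6,9,1]
nums[mid]=2>-6: swap nums[1],nums[5]; hi=4 → [-6,-2,-5,11,8,2,10,6,9,1]
nums[mid]=-2>-6: swap nums[1],nums[4]; hi=3 → [-6,8,-5,11,-2,2,10,6,9,1]
nums[mid]=8>-6: swap nums[1],nums[3]; hi=2 → [-6,11,-5,8,-2,2,10,6,9,1]
nums[mid]=11>-6: swap nums[1],nums[2]; hi=1 → [-6,-5,11,8,-2,2,10,6,9,1]
nums[mid]=-5>-6: swap nums[1],nums[1]; hi=0 → [-6,-5,11,8,-2,2,10,6,9,1]
end: lo=0, hi=0; nums = [-6,-5,11,8,-2,2,10,6,9,1]

[-6,-5,11,8,-2,2,10,6,9,1]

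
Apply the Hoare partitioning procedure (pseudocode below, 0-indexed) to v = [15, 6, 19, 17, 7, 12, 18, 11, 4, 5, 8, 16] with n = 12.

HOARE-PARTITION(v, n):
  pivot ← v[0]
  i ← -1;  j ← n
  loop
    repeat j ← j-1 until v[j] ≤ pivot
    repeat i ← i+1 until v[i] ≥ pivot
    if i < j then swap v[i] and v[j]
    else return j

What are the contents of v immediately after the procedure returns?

pivot=15
j stops at 10 (8), i stops at 0 (15); swap ⇒ [8, 6, 19, 17, 7, 12, 18, 11, 4, 5, 15, 16]
j stops at 9 (5), i stops at 2 (19); swap ⇒ [8, 6, 5, 17, 7, 12, 18, 11, 4, 19, 15, 16]
j stops at 8 (4), i stops at 3 (17); swap ⇒ [8, 6, 5, 4, 7, 12, 18, 11, 17, 19, 15, 16]
j stops at 7 (11), i stops at 6 (18); swap ⇒ [8, 6, 5, 4, 7, 12, 11, 18, 17, 19, 15, 16]
j stops at 6, i stops at 7; i≥j ⇒ return 6. v=[8, 6, 5, 4, 7, 12, 11, 18, 17, 19, 15, 16]

[8, 6, 5, 4, 7, 12, 11, 18, 17, 19, 15, 16]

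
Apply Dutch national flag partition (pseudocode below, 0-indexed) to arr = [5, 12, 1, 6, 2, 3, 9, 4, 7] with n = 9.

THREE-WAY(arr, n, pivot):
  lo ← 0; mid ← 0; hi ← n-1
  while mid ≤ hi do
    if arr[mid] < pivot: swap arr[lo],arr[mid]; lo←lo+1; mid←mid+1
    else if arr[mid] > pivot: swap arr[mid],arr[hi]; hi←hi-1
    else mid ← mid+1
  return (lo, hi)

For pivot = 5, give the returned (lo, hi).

(4, 4)

lo=0 mid=0 hi=8
5=5: mid=1
12>5: swap(1,8), hi=7 ⇒ [5, 7, 1, 6, 2, 3, 9, 4, 12]
7>5: swap(1,7), hi=6 ⇒ [5, 4, 1, 6, 2, 3, 9, 7, 12]
4<5: swap(0,1), lo=1 mid=2 ⇒ [4, 5, 1, 6, 2, 3, 9, 7, 12]
1<5: swap(1,2), lo=2 mid=3 ⇒ [4, 1, 5, 6, 2, 3, 9, 7, 12]
6>5: swap(3,6), hi=5 ⇒ [4, 1, 5, 9, 2, 3, 6, 7, 12]
9>5: swap(3,5), hi=4 ⇒ [4, 1, 5, 3, 2, 9, 6, 7, 12]
3<5: swap(2,3), lo=3 mid=4 ⇒ [4, 1, 3, 5, 2, 9, 6, 7, 12]
2<5: swap(3,4), lo=4 mid=5 ⇒ [4, 1, 3, 2, 5, 9, 6, 7, 12]
done. lo=4 hi=4; arr=[4, 1, 3, 2, 5, 9, 6, 7, 12]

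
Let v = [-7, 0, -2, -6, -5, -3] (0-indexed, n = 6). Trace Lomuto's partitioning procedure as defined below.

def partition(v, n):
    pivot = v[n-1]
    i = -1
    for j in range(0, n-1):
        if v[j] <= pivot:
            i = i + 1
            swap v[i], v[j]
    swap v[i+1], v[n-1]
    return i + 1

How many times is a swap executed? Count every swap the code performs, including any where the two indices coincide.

pivot=-3, i=-1
j=0: -7≤-3, i=0, swap(0,0) ⇒ [-7, 0, -2, -6, -5, -3]
j=1: 0>-3, skip
j=2: -2>-3, skip
j=3: -6≤-3, i=1, swap(1,3) ⇒ [-7, -6, -2, 0, -5, -3]
j=4: -5≤-3, i=2, swap(2,4) ⇒ [-7, -6, -5, 0, -2, -3]
swap(3,5) ⇒ [-7, -6, -5, -3, -2, 0]; return 3

4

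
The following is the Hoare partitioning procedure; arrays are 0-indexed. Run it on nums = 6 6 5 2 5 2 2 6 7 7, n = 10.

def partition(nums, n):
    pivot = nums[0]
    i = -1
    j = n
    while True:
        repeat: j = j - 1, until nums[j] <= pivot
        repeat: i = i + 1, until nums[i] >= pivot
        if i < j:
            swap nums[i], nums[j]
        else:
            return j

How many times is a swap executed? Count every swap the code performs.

2

pivot = nums[0] = 6; i = -1, j = 10
j→7 (nums[7]=6≤6), i→0 (nums[0]=6≥6); i<j, swap → 6 6 5 2 5 2 2 6 7 7
j→6 (nums[6]=2≤6), i→1 (nums[1]=6≥6); i<j, swap → 6 2 5 2 5 2 6 6 7 7
j→5, i→6; i≥j, return j=5. nums = 6 2 5 2 5 2 6 6 7 7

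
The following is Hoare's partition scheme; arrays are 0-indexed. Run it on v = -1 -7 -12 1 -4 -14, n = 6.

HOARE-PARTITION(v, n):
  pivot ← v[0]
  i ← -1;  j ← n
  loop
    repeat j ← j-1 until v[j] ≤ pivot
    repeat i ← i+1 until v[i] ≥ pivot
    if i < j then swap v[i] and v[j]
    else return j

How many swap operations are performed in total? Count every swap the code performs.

2

pivot=-1
j stops at 5 (-14), i stops at 0 (-1); swap ⇒ -14 -7 -12 1 -4 -1
j stops at 4 (-4), i stops at 3 (1); swap ⇒ -14 -7 -12 -4 1 -1
j stops at 3, i stops at 4; i≥j ⇒ return 3. v=-14 -7 -12 -4 1 -1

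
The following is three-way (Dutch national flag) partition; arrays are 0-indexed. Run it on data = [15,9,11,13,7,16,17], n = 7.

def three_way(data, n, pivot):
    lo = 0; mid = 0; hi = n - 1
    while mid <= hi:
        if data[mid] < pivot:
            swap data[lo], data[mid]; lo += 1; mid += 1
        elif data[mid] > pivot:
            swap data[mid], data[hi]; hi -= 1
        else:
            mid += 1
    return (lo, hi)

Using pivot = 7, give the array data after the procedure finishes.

[7,11,13,9,16,17,15]

lo=0 mid=0 hi=6
15>7: swap(0,6), hi=5 ⇒ [17,9,11,13,7,16,15]
17>7: swap(0,5), hi=4 ⇒ [16,9,11,13,7,17,15]
16>7: swap(0,4), hi=3 ⇒ [7,9,11,13,16,17,15]
7=7: mid=1
9>7: swap(1,3), hi=2 ⇒ [7,13,11,9,16,17,15]
13>7: swap(1,2), hi=1 ⇒ [7,11,13,9,16,17,15]
11>7: swap(1,1), hi=0 ⇒ [7,11,13,9,16,17,15]
done. lo=0 hi=0; data=[7,11,13,9,16,17,15]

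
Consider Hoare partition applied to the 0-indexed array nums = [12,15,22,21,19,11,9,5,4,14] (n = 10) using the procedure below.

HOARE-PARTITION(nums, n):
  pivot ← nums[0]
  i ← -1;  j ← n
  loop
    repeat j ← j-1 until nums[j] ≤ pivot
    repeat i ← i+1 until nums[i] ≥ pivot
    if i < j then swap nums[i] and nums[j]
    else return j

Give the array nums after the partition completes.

[4,5,9,11,19,21,22,15,12,14]

pivot = nums[0] = 12; i = -1, j = 10
j→8 (nums[8]=4≤12), i→0 (nums[0]=12≥12); i<j, swap → [4,15,22,21,19,11,9,5,12,14]
j→7 (nums[7]=5≤12), i→1 (nums[1]=15≥12); i<j, swap → [4,5,22,21,19,11,9,15,12,14]
j→6 (nums[6]=9≤12), i→2 (nums[2]=22≥12); i<j, swap → [4,5,9,21,19,11,22,15,12,14]
j→5 (nums[5]=11≤12), i→3 (nums[3]=21≥12); i<j, swap → [4,5,9,11,19,21,22,15,12,14]
j→3, i→4; i≥j, return j=3. nums = [4,5,9,11,19,21,22,15,12,14]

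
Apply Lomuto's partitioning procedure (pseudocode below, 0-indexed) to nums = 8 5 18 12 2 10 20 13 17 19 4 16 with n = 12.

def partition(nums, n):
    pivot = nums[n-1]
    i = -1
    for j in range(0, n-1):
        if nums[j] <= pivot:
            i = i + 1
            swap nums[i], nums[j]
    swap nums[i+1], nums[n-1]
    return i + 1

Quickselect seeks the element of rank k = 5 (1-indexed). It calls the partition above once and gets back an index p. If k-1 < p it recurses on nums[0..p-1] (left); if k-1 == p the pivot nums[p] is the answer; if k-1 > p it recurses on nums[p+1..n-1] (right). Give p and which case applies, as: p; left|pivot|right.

7; left

pivot = nums[11] = 16; i = -1
j=0: nums[0]=8 ≤ 16 → i=0, swap nums[0],nums[0] (no change) → 8 5 18 12 2 10 20 13 17 19 4 16
j=1: nums[1]=5 ≤ 16 → i=1, swap nums[1],nums[1] (no change) → 8 5 18 12 2 10 20 13 17 19 4 16
j=2: nums[2]=18 > 16 → no swap
j=3: nums[3]=12 ≤ 16 → i=2, swap nums[2],nums[3] → 8 5 12 18 2 10 20 13 17 19 4 16
j=4: nums[4]=2 ≤ 16 → i=3, swap nums[3],nums[4] → 8 5 12 2 18 10 20 13 17 19 4 16
j=5: nums[5]=10 ≤ 16 → i=4, swap nums[4],nums[5] → 8 5 12 2 10 18 20 13 17 19 4 16
j=6: nums[6]=20 > 16 → no swap
j=7: nums[7]=13 ≤ 16 → i=5, swap nums[5],nums[7] → 8 5 12 2 10 13 20 18 17 19 4 16
j=8: nums[8]=17 > 16 → no swap
j=9: nums[9]=19 > 16 → no swap
j=10: nums[10]=4 ≤ 16 → i=6, swap nums[6],nums[10] → 8 5 12 2 10 13 4 18 17 19 20 16
final swap nums[7],nums[11] → 8 5 12 2 10 13 4 16 17 19 20 18; return 7
p = 7; k-1 = 4 < 7 ⇒ left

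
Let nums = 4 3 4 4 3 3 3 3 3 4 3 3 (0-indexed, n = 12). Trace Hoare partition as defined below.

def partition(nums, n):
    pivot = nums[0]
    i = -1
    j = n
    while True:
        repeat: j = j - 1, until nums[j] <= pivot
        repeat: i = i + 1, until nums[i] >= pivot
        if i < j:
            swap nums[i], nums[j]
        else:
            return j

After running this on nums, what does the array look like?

pivot=4
j stops at 11 (3), i stops at 0 (4); swap ⇒ 3 3 4 4 3 3 3 3 3 4 3 4
j stops at 10 (3), i stops at 2 (4); swap ⇒ 3 3 3 4 3 3 3 3 3 4 4 4
j stops at 9 (4), i stops at 3 (4); swap ⇒ 3 3 3 4 3 3 3 3 3 4 4 4
j stops at 8, i stops at 9; i≥j ⇒ return 8. nums=3 3 3 4 3 3 3 3 3 4 4 4

3 3 3 4 3 3 3 3 3 4 4 4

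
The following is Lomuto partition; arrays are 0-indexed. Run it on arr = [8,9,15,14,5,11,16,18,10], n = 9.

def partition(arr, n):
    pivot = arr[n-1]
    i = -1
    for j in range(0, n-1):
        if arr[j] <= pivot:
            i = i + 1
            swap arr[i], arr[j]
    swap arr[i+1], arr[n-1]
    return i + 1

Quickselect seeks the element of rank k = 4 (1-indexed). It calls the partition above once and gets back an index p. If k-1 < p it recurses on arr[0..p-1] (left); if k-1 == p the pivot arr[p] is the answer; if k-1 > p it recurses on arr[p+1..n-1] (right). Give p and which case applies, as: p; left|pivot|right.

pivot = arr[8] = 10; i = -1
j=0: arr[0]=8 ≤ 10 → i=0, swap arr[0],arr[0] (no change) → [8,9,15,14,5,11,16,18,10]
j=1: arr[1]=9 ≤ 10 → i=1, swap arr[1],arr[1] (no change) → [8,9,15,14,5,11,16,18,10]
j=2: arr[2]=15 > 10 → no swap
j=3: arr[3]=14 > 10 → no swap
j=4: arr[4]=5 ≤ 10 → i=2, swap arr[2],arr[4] → [8,9,5,14,15,11,16,18,10]
j=5: arr[5]=11 > 10 → no swap
j=6: arr[6]=16 > 10 → no swap
j=7: arr[7]=18 > 10 → no swap
final swap arr[3],arr[8] → [8,9,5,10,15,11,16,18,14]; return 3
p = 3; k-1 = 3 == 3 ⇒ pivot

3; pivot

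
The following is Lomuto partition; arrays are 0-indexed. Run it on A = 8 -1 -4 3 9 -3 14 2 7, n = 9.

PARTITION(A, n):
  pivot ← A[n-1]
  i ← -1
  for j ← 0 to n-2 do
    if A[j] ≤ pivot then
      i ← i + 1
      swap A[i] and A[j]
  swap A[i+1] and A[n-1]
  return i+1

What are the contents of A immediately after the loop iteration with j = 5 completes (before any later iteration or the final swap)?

-1 -4 3 -3 9 8 14 2 7

pivot=7, i=-1
j=0: 8>7, skip
j=1: -1≤7, i=0, swap(0,1) ⇒ -1 8 -4 3 9 -3 14 2 7
j=2: -4≤7, i=1, swap(1,2) ⇒ -1 -4 8 3 9 -3 14 2 7
j=3: 3≤7, i=2, swap(2,3) ⇒ -1 -4 3 8 9 -3 14 2 7
j=4: 9>7, skip
j=5: -3≤7, i=3, swap(3,5) ⇒ -1 -4 3 -3 9 8 14 2 7
(after j=5) A = -1 -4 3 -3 9 8 14 2 7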